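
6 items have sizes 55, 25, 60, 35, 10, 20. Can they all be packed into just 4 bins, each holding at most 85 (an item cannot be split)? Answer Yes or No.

Yes

A valid assignment using 3 bins:
  bin 1: 60 + 25 = 85
  bin 2: 55 + 20 + 10 = 85
  bin 3: 35 = 35
That uses only 3 ≤ 4, so 4 bins are enough.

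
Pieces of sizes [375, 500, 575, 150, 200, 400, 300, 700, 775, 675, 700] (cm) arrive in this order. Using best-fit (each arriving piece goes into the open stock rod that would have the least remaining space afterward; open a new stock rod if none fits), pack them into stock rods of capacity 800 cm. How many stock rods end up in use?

  375 → stock rod 1 (new)  [load 375/800]
  500 → stock rod 2 (new)  [load 500/800]
  575 → stock rod 3 (new)  [load 575/800]
  150 → stock rod 3  [load 725/800]
  200 → stock rod 2  [load 700/800]
  400 → stock rod 1  [load 775/800]
  300 → stock rod 4 (new)  [load 300/800]
  700 → stock rod 5 (new)  [load 700/800]
  775 → stock rod 6 (new)  [load 775/800]
  675 → stock rod 7 (new)  [load 675/800]
  700 → stock rod 8 (new)  [load 700/800]
8 stock rods opened.

8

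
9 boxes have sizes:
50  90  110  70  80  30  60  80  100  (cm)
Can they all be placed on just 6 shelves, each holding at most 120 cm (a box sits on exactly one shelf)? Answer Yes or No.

No

Total = 670 cm; ⌈670/120⌉ = 6.
The bound of 6 does not rule out 6, but exhaustive search shows no assignment into 6 shelves of capacity 120 cm exists — the minimum is 7.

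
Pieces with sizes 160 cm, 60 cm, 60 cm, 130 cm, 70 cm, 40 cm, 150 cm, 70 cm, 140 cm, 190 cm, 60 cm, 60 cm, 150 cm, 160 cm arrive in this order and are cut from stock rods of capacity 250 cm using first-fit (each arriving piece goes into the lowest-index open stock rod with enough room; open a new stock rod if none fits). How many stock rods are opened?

  160 → stock rod 1 (new)  [load 160/250]
  60 → stock rod 1  [load 220/250]
  60 → stock rod 2 (new)  [load 60/250]
  130 → stock rod 2  [load 190/250]
  70 → stock rod 3 (new)  [load 70/250]
  40 → stock rod 2  [load 230/250]
  150 → stock rod 3  [load 220/250]
  70 → stock rod 4 (new)  [load 70/250]
  140 → stock rod 4  [load 210/250]
  190 → stock rod 5 (new)  [load 190/250]
  60 → stock rod 5  [load 250/250]
  60 → stock rod 6 (new)  [load 60/250]
  150 → stock rod 6  [load 210/250]
  160 → stock rod 7 (new)  [load 160/250]
7 stock rods opened.

7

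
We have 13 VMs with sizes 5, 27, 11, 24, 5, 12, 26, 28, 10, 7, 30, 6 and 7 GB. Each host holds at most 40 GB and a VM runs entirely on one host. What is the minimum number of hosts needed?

5

Total = 30 + 28 + 27 + 26 + 24 + 12 + 11 + 10 + 7 + 7 + 6 + 5 + 5 = 198 GB.
Lower bound: ⌈198/40⌉ = 5 hosts.
A packing using 5 hosts:
  host 1: 30 + 10 = 40
  host 2: 28 + 12 = 40
  host 3: 27 + 11 = 38
  host 4: 26 + 7 + 7 = 40
  host 5: 24 + 6 + 5 + 5 = 40
This matches the lower bound, so 5 is optimal.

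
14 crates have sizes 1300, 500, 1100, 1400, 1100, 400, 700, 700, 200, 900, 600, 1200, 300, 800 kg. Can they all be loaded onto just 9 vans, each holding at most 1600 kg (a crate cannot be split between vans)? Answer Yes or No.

A valid assignment using 8 vans:
  van 1: 1400 + 200 = 1600
  van 2: 1300 + 300 = 1600
  van 3: 1200 + 400 = 1600
  van 4: 1100 + 500 = 1600
  van 5: 1100 = 1100
  van 6: 900 + 700 = 1600
  van 7: 800 + 700 = 1500
  van 8: 600 = 600
That uses only 8 ≤ 9, so 9 vans are enough.

Yes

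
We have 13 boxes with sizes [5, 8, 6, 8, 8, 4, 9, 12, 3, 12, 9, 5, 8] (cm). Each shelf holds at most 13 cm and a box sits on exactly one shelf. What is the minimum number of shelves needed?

Total = 12 + 12 + 9 + 9 + 8 + 8 + 8 + 8 + 6 + 5 + 5 + 4 + 3 = 97 cm.
Lower bound: ⌈97/13⌉ = 8 shelves.
A packing using 9 shelves:
  shelf 1: 12 = 12
  shelf 2: 12 = 12
  shelf 3: 9 + 4 = 13
  shelf 4: 9 + 3 = 12
  shelf 5: 8 + 5 = 13
  shelf 6: 8 + 5 = 13
  shelf 7: 8 = 8
  shelf 8: 8 = 8
  shelf 9: 6 = 6
No arrangement into 8 shelves stays within capacity, so 9 is optimal.

9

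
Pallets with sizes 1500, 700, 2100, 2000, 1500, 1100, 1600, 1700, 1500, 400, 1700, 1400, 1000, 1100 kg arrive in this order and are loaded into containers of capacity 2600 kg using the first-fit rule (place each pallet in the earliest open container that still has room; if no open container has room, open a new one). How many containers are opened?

  1500 → container 1 (new)  [load 1500/2600]
  700 → container 1  [load 2200/2600]
  2100 → container 2 (new)  [load 2100/2600]
  2000 → container 3 (new)  [load 2000/2600]
  1500 → container 4 (new)  [load 1500/2600]
  1100 → container 4  [load 2600/2600]
  1600 → container 5 (new)  [load 1600/2600]
  1700 → container 6 (new)  [load 1700/2600]
  1500 → container 7 (new)  [load 1500/2600]
  400 → container 1  [load 2600/2600]
  1700 → container 8 (new)  [load 1700/2600]
  1400 → container 9 (new)  [load 1400/2600]
  1000 → container 5  [load 2600/2600]
  1100 → container 7  [load 2600/2600]
9 containers opened.

9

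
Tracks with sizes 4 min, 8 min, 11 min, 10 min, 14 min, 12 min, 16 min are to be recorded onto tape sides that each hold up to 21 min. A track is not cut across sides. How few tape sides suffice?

4

Total = 16 + 14 + 12 + 11 + 10 + 8 + 4 = 75 min.
Lower bound: ⌈75/21⌉ = 4 tape sides.
A packing using 4 tape sides:
  side 1: 16 + 4 = 20
  side 2: 14 = 14
  side 3: 12 + 8 = 20
  side 4: 11 + 10 = 21
This matches the lower bound, so 4 is optimal.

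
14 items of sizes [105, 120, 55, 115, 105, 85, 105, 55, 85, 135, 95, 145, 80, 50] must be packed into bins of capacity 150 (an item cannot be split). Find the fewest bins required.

11

Total = 145 + 135 + 120 + 115 + 105 + 105 + 105 + 95 + 85 + 85 + 80 + 55 + 55 + 50 = 1335.
Lower bound: ⌈1335/150⌉ = 9 bins.
Also, 11 items each exceed 75, and no two of those can share a bin, so at least 11 bins are needed.
A packing using 11 bins:
  bin 1: 145 = 145
  bin 2: 135 = 135
  bin 3: 120 = 120
  bin 4: 115 = 115
  bin 5: 105 = 105
  bin 6: 105 = 105
  bin 7: 105 = 105
  bin 8: 95 + 55 = 150
  bin 9: 85 + 55 = 140
  bin 10: 85 + 50 = 135
  bin 11: 80 = 80
This matches the lower bound, so 11 is optimal.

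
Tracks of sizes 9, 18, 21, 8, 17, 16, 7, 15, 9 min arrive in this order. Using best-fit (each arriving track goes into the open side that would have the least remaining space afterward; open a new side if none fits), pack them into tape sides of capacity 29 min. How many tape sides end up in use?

5

  9 → side 1 (new)  [load 9/29]
  18 → side 1  [load 27/29]
  21 → side 2 (new)  [load 21/29]
  8 → side 2  [load 29/29]
  17 → side 3 (new)  [load 17/29]
  16 → side 4 (new)  [load 16/29]
  7 → side 3  [load 24/29]
  15 → side 5 (new)  [load 15/29]
  9 → side 4  [load 25/29]
5 tape sides opened.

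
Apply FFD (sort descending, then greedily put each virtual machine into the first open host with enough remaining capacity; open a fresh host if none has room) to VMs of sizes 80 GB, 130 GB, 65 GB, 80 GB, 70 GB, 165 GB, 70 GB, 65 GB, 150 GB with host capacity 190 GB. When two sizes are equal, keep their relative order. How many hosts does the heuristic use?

Sorted descending: 165, 150, 130, 80, 80, 70, 70, 65, 65.
  165 → host 1 (new)  [load 165/190]
  150 → host 2 (new)  [load 150/190]
  130 → host 3 (new)  [load 130/190]
  80 → host 4 (new)  [load 80/190]
  80 → host 4  [load 160/190]
  70 → host 5 (new)  [load 70/190]
  70 → host 5  [load 140/190]
  65 → host 6 (new)  [load 65/190]
  65 → host 6  [load 130/190]
6 hosts opened.

6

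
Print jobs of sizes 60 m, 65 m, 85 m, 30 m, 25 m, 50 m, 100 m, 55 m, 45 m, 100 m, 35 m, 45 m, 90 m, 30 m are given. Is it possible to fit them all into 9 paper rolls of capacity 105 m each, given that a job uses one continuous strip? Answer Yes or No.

Yes

A valid assignment using 9 paper rolls:
  roll 1: 100 = 100
  roll 2: 100 = 100
  roll 3: 90 = 90
  roll 4: 85 = 85
  roll 5: 65 + 35 = 100
  roll 6: 60 + 45 = 105
  roll 7: 55 + 50 = 105
  roll 8: 45 + 30 + 30 = 105
  roll 9: 25 = 25
Every load is within 105 m, so 9 paper rolls suffice.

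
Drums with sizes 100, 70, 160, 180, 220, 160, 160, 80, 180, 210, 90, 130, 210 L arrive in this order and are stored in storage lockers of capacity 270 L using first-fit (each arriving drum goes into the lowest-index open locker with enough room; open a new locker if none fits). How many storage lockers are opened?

10

  100 → locker 1 (new)  [load 100/270]
  70 → locker 1  [load 170/270]
  160 → locker 2 (new)  [load 160/270]
  180 → locker 3 (new)  [load 180/270]
  220 → locker 4 (new)  [load 220/270]
  160 → locker 5 (new)  [load 160/270]
  160 → locker 6 (new)  [load 160/270]
  80 → locker 1  [load 250/270]
  180 → locker 7 (new)  [load 180/270]
  210 → locker 8 (new)  [load 210/270]
  90 → locker 2  [load 250/270]
  130 → locker 9 (new)  [load 130/270]
  210 → locker 10 (new)  [load 210/270]
10 storage lockers opened.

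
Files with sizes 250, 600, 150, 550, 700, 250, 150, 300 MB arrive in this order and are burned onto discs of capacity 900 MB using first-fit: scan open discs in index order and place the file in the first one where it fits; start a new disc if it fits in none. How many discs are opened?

4

  250 → disc 1 (new)  [load 250/900]
  600 → disc 1  [load 850/900]
  150 → disc 2 (new)  [load 150/900]
  550 → disc 2  [load 700/900]
  700 → disc 3 (new)  [load 700/900]
  250 → disc 4 (new)  [load 250/900]
  150 → disc 2  [load 850/900]
  300 → disc 4  [load 550/900]
4 discs opened.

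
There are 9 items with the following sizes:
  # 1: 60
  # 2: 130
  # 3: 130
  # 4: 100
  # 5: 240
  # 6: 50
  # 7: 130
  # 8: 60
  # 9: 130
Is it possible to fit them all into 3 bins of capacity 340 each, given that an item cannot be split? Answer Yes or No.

Total = 1030; ⌈1030/340⌉ = 4.
At least 4 bins are required, but only 3 are allowed.

No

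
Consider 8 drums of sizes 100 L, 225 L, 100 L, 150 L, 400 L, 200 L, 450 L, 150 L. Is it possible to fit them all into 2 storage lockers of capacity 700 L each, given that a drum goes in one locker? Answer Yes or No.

Total = 1775 L; ⌈1775/700⌉ = 3.
At least 3 storage lockers are required, but only 2 are allowed.

No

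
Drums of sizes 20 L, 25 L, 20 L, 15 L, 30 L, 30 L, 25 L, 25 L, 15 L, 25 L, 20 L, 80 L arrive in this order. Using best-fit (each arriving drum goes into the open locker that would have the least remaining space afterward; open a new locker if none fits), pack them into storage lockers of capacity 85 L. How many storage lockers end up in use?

  20 → locker 1 (new)  [load 20/85]
  25 → locker 1  [load 45/85]
  20 → locker 1  [load 65/85]
  15 → locker 1  [load 80/85]
  30 → locker 2 (new)  [load 30/85]
  30 → locker 2  [load 60/85]
  25 → locker 2  [load 85/85]
  25 → locker 3 (new)  [load 25/85]
  15 → locker 3  [load 40/85]
  25 → locker 3  [load 65/85]
  20 → locker 3  [load 85/85]
  80 → locker 4 (new)  [load 80/85]
4 storage lockers opened.

4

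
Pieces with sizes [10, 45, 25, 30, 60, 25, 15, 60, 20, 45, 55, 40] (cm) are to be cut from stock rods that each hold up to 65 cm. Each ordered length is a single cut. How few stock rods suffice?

7

Total = 60 + 60 + 55 + 45 + 45 + 40 + 30 + 25 + 25 + 20 + 15 + 10 = 430 cm.
Lower bound: ⌈430/65⌉ = 7 stock rods.
A packing using 7 stock rods:
  stock rod 1: 60 = 60
  stock rod 2: 60 = 60
  stock rod 3: 55 + 10 = 65
  stock rod 4: 45 + 20 = 65
  stock rod 5: 45 + 15 = 60
  stock rod 6: 40 + 25 = 65
  stock rod 7: 30 + 25 = 55
This matches the lower bound, so 7 is optimal.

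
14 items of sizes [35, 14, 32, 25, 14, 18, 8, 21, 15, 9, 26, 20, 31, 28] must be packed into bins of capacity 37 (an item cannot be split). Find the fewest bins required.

9

Total = 35 + 32 + 31 + 28 + 26 + 25 + 21 + 20 + 18 + 15 + 14 + 14 + 9 + 8 = 296.
Lower bound: ⌈296/37⌉ = 8 bins.
A packing using 9 bins:
  bin 1: 35 = 35
  bin 2: 32 = 32
  bin 3: 31 = 31
  bin 4: 28 + 9 = 37
  bin 5: 26 + 8 = 34
  bin 6: 25 = 25
  bin 7: 21 + 15 = 36
  bin 8: 20 + 14 = 34
  bin 9: 18 + 14 = 32
No arrangement into 8 bins stays within capacity, so 9 is optimal.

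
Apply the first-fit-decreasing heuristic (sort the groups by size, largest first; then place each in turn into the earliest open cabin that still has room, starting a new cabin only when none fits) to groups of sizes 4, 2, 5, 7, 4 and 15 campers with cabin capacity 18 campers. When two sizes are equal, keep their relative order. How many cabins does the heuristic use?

3

Sorted descending: 15, 7, 5, 4, 4, 2.
  15 → cabin 1 (new)  [load 15/18]
  7 → cabin 2 (new)  [load 7/18]
  5 → cabin 2  [load 12/18]
  4 → cabin 2  [load 16/18]
  4 → cabin 3 (new)  [load 4/18]
  2 → cabin 1  [load 17/18]
3 cabins opened.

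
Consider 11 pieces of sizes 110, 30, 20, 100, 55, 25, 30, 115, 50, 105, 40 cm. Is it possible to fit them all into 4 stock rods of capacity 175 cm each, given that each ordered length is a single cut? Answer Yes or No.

Yes

A valid assignment using 4 stock rods:
  stock rod 1: 115 + 55 = 170
  stock rod 2: 110 + 50 = 160
  stock rod 3: 105 + 40 + 30 = 175
  stock rod 4: 100 + 30 + 25 + 20 = 175
Every load is within 175 cm, so 4 stock rods suffice.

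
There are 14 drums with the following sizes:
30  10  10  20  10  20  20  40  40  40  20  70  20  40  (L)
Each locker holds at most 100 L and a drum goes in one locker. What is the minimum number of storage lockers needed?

4

Total = 70 + 40 + 40 + 40 + 40 + 30 + 20 + 20 + 20 + 20 + 20 + 10 + 10 + 10 = 390 L.
Lower bound: ⌈390/100⌉ = 4 storage lockers.
A packing using 4 storage lockers:
  locker 1: 70 + 30 = 100
  locker 2: 40 + 40 + 20 = 100
  locker 3: 40 + 40 + 20 = 100
  locker 4: 20 + 20 + 20 + 10 + 10 + 10 = 90
This matches the lower bound, so 4 is optimal.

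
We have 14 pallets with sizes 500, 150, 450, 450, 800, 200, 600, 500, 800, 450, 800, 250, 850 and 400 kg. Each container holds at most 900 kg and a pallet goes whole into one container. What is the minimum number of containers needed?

Total = 850 + 800 + 800 + 800 + 600 + 500 + 500 + 450 + 450 + 450 + 400 + 250 + 200 + 150 = 7200 kg.
Lower bound: ⌈7200/900⌉ = 8 containers.
A packing using 9 containers:
  container 1: 850 = 850
  container 2: 800 = 800
  container 3: 800 = 800
  container 4: 800 = 800
  container 5: 600 + 250 = 850
  container 6: 500 + 400 = 900
  container 7: 500 + 200 + 150 = 850
  container 8: 450 + 450 = 900
  container 9: 450 = 450
No arrangement into 8 containers stays within capacity, so 9 is optimal.

9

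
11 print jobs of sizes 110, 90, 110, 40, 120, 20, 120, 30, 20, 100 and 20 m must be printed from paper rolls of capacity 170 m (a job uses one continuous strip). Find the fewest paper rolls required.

Total = 120 + 120 + 110 + 110 + 100 + 90 + 40 + 30 + 20 + 20 + 20 = 780 m.
Lower bound: ⌈780/170⌉ = 5 paper rolls.
Also, 6 print jobs each exceed 85 m, and no two of those can share a roll, so at least 6 paper rolls are needed.
A packing using 6 paper rolls:
  roll 1: 120 + 40 = 160
  roll 2: 120 + 30 + 20 = 170
  roll 3: 110 + 20 + 20 = 150
  roll 4: 110 = 110
  roll 5: 100 = 100
  roll 6: 90 = 90
This matches the lower bound, so 6 is optimal.

6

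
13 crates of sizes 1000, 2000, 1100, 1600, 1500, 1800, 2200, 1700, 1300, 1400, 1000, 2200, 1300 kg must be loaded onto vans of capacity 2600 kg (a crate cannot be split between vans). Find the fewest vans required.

Total = 2200 + 2200 + 2000 + 1800 + 1700 + 1600 + 1500 + 1400 + 1300 + 1300 + 1100 + 1000 + 1000 = 20100 kg.
Lower bound: ⌈20100/2600⌉ = 8 vans.
A packing using 9 vans:
  van 1: 2200 = 2200
  van 2: 2200 = 2200
  van 3: 2000 = 2000
  van 4: 1800 = 1800
  van 5: 1700 = 1700
  van 6: 1600 + 1000 = 2600
  van 7: 1500 + 1100 = 2600
  van 8: 1400 + 1000 = 2400
  van 9: 1300 + 1300 = 2600
No arrangement into 8 vans stays within capacity, so 9 is optimal.

9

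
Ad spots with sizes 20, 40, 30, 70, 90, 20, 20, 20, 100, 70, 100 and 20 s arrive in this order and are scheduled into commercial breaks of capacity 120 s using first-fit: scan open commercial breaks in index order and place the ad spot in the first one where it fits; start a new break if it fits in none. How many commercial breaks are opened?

6

  20 → break 1 (new)  [load 20/120]
  40 → break 1  [load 60/120]
  30 → break 1  [load 90/120]
  70 → break 2 (new)  [load 70/120]
  90 → break 3 (new)  [load 90/120]
  20 → break 1  [load 110/120]
  20 → break 2  [load 90/120]
  20 → break 2  [load 110/120]
  100 → break 4 (new)  [load 100/120]
  70 → break 5 (new)  [load 70/120]
  100 → break 6 (new)  [load 100/120]
  20 → break 3  [load 110/120]
6 commercial breaks opened.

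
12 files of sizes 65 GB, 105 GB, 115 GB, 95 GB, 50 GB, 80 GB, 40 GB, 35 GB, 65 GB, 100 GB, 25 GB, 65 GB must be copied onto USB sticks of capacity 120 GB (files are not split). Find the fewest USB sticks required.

8

Total = 115 + 105 + 100 + 95 + 80 + 65 + 65 + 65 + 50 + 40 + 35 + 25 = 840 GB.
Lower bound: ⌈840/120⌉ = 7 USB sticks.
Also, 8 files each exceed 60 GB, and no two of those can share a USB stick, so at least 8 USB sticks are needed.
A packing using 8 USB sticks:
  USB stick 1: 115 = 115
  USB stick 2: 105 = 105
  USB stick 3: 100 = 100
  USB stick 4: 95 + 25 = 120
  USB stick 5: 80 + 40 = 120
  USB stick 6: 65 + 50 = 115
  USB stick 7: 65 + 35 = 100
  USB stick 8: 65 = 65
This matches the lower bound, so 8 is optimal.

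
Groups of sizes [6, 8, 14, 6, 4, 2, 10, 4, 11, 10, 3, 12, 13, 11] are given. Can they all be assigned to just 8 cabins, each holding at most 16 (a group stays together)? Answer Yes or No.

Yes

A valid assignment using 8 cabins:
  cabin 1: 14 + 2 = 16
  cabin 2: 13 + 3 = 16
  cabin 3: 12 + 4 = 16
  cabin 4: 11 + 4 = 15
  cabin 5: 11 = 11
  cabin 6: 10 + 6 = 16
  cabin 7: 10 + 6 = 16
  cabin 8: 8 = 8
Every load is within 16, so 8 cabins suffice.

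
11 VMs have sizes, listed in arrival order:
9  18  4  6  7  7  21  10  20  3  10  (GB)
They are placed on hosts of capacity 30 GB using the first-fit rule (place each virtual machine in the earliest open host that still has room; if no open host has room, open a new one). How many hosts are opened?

5

  9 → host 1 (new)  [load 9/30]
  18 → host 1  [load 27/30]
  4 → host 2 (new)  [load 4/30]
  6 → host 2  [load 10/30]
  7 → host 2  [load 17/30]
  7 → host 2  [load 24/30]
  21 → host 3 (new)  [load 21/30]
  10 → host 4 (new)  [load 10/30]
  20 → host 4  [load 30/30]
  3 → host 1  [load 30/30]
  10 → host 5 (new)  [load 10/30]
5 hosts opened.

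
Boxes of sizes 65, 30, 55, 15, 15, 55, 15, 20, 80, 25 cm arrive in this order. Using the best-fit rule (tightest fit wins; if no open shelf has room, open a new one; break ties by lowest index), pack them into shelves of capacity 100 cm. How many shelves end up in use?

  65 → shelf 1 (new)  [load 65/100]
  30 → shelf 1  [load 95/100]
  55 → shelf 2 (new)  [load 55/100]
  15 → shelf 2  [load 70/100]
  15 → shelf 2  [load 85/100]
  55 → shelf 3 (new)  [load 55/100]
  15 → shelf 2  [load 100/100]
  20 → shelf 3  [load 75/100]
  80 → shelf 4 (new)  [load 80/100]
  25 → shelf 3  [load 100/100]
4 shelves opened.

4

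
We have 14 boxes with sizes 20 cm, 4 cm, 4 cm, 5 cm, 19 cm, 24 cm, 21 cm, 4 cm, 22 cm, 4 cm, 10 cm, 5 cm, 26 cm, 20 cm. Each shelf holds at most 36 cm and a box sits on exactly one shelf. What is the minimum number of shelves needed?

Total = 26 + 24 + 22 + 21 + 20 + 20 + 19 + 10 + 5 + 5 + 4 + 4 + 4 + 4 = 188 cm.
Lower bound: ⌈188/36⌉ = 6 shelves.
Also, 7 boxes each exceed 18 cm, and no two of those can share a shelf, so at least 7 shelves are needed.
A packing using 7 shelves:
  shelf 1: 26 + 10 = 36
  shelf 2: 24 + 5 + 5 = 34
  shelf 3: 22 + 4 + 4 + 4 = 34
  shelf 4: 21 + 4 = 25
  shelf 5: 20 = 20
  shelf 6: 20 = 20
  shelf 7: 19 = 19
This matches the lower bound, so 7 is optimal.

7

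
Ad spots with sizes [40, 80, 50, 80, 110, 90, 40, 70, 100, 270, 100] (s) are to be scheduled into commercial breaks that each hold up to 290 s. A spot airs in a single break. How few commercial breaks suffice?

Total = 270 + 110 + 100 + 100 + 90 + 80 + 80 + 70 + 50 + 40 + 40 = 1030 s.
Lower bound: ⌈1030/290⌉ = 4 commercial breaks.
A packing using 4 commercial breaks:
  break 1: 270 = 270
  break 2: 110 + 100 + 80 = 290
  break 3: 100 + 90 + 80 = 270
  break 4: 70 + 50 + 40 + 40 = 200
This matches the lower bound, so 4 is optimal.

4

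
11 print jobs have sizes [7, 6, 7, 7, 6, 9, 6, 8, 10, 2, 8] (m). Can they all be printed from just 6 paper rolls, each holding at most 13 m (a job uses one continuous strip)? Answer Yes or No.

No

Total = 76 m; ⌈76/13⌉ = 6.
7 print jobs each exceed half the capacity and cannot share a roll, forcing at least 7 paper rolls.
At least 7 paper rolls are required, but only 6 are allowed.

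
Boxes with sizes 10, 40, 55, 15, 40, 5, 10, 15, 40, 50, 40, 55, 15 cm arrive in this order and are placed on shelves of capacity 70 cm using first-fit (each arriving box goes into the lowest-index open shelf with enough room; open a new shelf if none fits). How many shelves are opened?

  10 → shelf 1 (new)  [load 10/70]
  40 → shelf 1  [load 50/70]
  55 → shelf 2 (new)  [load 55/70]
  15 → shelf 1  [load 65/70]
  40 → shelf 3 (new)  [load 40/70]
  5 → shelf 1  [load 70/70]
  10 → shelf 2  [load 65/70]
  15 → shelf 3  [load 55/70]
  40 → shelf 4 (new)  [load 40/70]
  50 → shelf 5 (new)  [load 50/70]
  40 → shelf 6 (new)  [load 40/70]
  55 → shelf 7 (new)  [load 55/70]
  15 → shelf 3  [load 70/70]
7 shelves opened.

7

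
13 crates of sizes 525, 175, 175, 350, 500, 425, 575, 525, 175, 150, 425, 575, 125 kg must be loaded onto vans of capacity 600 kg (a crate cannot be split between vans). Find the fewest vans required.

Total = 575 + 575 + 525 + 525 + 500 + 425 + 425 + 350 + 175 + 175 + 175 + 150 + 125 = 4700 kg.
Lower bound: ⌈4700/600⌉ = 8 vans.
A packing using 9 vans:
  van 1: 575 = 575
  van 2: 575 = 575
  van 3: 525 = 525
  van 4: 525 = 525
  van 5: 500 = 500
  van 6: 425 + 175 = 600
  van 7: 425 + 175 = 600
  van 8: 350 + 175 = 525
  van 9: 150 + 125 = 275
No arrangement into 8 vans stays within capacity, so 9 is optimal.

9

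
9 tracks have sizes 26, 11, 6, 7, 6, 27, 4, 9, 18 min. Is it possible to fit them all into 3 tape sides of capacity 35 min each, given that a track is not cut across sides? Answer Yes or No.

No

Total = 114 min; ⌈114/35⌉ = 4.
At least 4 tape sides are required, but only 3 are allowed.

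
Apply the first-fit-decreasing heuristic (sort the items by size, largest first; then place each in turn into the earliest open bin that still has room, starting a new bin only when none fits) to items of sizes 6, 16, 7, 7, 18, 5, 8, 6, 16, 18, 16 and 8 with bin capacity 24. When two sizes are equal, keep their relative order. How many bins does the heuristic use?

Sorted descending: 18, 18, 16, 16, 16, 8, 8, 7, 7, 6, 6, 5.
  18 → bin 1 (new)  [load 18/24]
  18 → bin 2 (new)  [load 18/24]
  16 → bin 3 (new)  [load 16/24]
  16 → bin 4 (new)  [load 16/24]
  16 → bin 5 (new)  [load 16/24]
  8 → bin 3  [load 24/24]
  8 → bin 4  [load 24/24]
  7 → bin 5  [load 23/24]
  7 → bin 6 (new)  [load 7/24]
  6 → bin 1  [load 24/24]
  6 → bin 2  [load 24/24]
  5 → bin 6  [load 12/24]
6 bins opened.

6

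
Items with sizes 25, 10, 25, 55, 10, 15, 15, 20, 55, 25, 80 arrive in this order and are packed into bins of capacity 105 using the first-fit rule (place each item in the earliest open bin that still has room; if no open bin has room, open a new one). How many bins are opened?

4

  25 → bin 1 (new)  [load 25/105]
  10 → bin 1  [load 35/105]
  25 → bin 1  [load 60/105]
  55 → bin 2 (new)  [load 55/105]
  10 → bin 1  [load 70/105]
  15 → bin 1  [load 85/105]
  15 → bin 1  [load 100/105]
  20 → bin 2  [load 75/105]
  55 → bin 3 (new)  [load 55/105]
  25 → bin 2  [load 100/105]
  80 → bin 4 (new)  [load 80/105]
4 bins opened.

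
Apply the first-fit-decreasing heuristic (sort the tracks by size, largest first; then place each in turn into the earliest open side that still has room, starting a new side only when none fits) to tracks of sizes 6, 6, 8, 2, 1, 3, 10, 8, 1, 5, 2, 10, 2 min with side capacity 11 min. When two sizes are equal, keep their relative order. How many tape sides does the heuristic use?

Sorted descending: 10, 10, 8, 8, 6, 6, 5, 3, 2, 2, 2, 1, 1.
  10 → side 1 (new)  [load 10/11]
  10 → side 2 (new)  [load 10/11]
  8 → side 3 (new)  [load 8/11]
  8 → side 4 (new)  [load 8/11]
  6 → side 5 (new)  [load 6/11]
  6 → side 6 (new)  [load 6/11]
  5 → side 5  [load 11/11]
  3 → side 3  [load 11/11]
  2 → side 4  [load 10/11]
  2 → side 6  [load 8/11]
  2 → side 6  [load 10/11]
  1 → side 1  [load 11/11]
  1 → side 2  [load 11/11]
6 tape sides opened.

6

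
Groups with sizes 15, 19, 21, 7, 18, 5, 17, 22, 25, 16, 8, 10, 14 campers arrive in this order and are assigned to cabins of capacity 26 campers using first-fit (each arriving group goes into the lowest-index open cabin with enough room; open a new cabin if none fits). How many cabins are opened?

  15 → cabin 1 (new)  [load 15/26]
  19 → cabin 2 (new)  [load 19/26]
  21 → cabin 3 (new)  [load 21/26]
  7 → cabin 1  [load 22/26]
  18 → cabin 4 (new)  [load 18/26]
  5 → cabin 2  [load 24/26]
  17 → cabin 5 (new)  [load 17/26]
  22 → cabin 6 (new)  [load 22/26]
  25 → cabin 7 (new)  [load 25/26]
  16 → cabin 8 (new)  [load 16/26]
  8 → cabin 4  [load 26/26]
  10 → cabin 8  [load 26/26]
  14 → cabin 9 (new)  [load 14/26]
9 cabins opened.

9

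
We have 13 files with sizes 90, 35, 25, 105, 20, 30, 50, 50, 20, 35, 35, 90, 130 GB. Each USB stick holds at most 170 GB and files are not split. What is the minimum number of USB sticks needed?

Total = 130 + 105 + 90 + 90 + 50 + 50 + 35 + 35 + 35 + 30 + 25 + 20 + 20 = 715 GB.
Lower bound: ⌈715/170⌉ = 5 USB sticks.
A packing using 5 USB sticks:
  USB stick 1: 130 + 35 = 165
  USB stick 2: 105 + 50 = 155
  USB stick 3: 90 + 50 + 30 = 170
  USB stick 4: 90 + 35 + 35 = 160
  USB stick 5: 25 + 20 + 20 = 65
This matches the lower bound, so 5 is optimal.

5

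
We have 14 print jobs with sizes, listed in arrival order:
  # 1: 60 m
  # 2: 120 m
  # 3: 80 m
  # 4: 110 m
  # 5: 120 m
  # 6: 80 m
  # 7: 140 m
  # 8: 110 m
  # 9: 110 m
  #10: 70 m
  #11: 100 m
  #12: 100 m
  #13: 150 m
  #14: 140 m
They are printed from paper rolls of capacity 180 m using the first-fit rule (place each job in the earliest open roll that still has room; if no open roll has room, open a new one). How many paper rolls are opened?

  60 → roll 1 (new)  [load 60/180]
  120 → roll 1  [load 180/180]
  80 → roll 2 (new)  [load 80/180]
  110 → roll 3 (new)  [load 110/180]
  120 → roll 4 (new)  [load 120/180]
  80 → roll 2  [load 160/180]
  140 → roll 5 (new)  [load 140/180]
  110 → roll 6 (new)  [load 110/180]
  110 → roll 7 (new)  [load 110/180]
  70 → roll 3  [load 180/180]
  100 → roll 8 (new)  [load 100/180]
  100 → roll 9 (new)  [load 100/180]
  150 → roll 10 (new)  [load 150/180]
  140 → roll 11 (new)  [load 140/180]
11 paper rolls opened.

11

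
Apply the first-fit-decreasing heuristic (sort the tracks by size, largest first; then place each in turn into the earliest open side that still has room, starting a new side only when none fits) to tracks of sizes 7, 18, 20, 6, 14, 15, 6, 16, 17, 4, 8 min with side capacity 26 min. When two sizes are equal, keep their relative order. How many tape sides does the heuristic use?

6

Sorted descending: 20, 18, 17, 16, 15, 14, 8, 7, 6, 6, 4.
  20 → side 1 (new)  [load 20/26]
  18 → side 2 (new)  [load 18/26]
  17 → side 3 (new)  [load 17/26]
  16 → side 4 (new)  [load 16/26]
  15 → side 5 (new)  [load 15/26]
  14 → side 6 (new)  [load 14/26]
  8 → side 2  [load 26/26]
  7 → side 3  [load 24/26]
  6 → side 1  [load 26/26]
  6 → side 4  [load 22/26]
  4 → side 4  [load 26/26]
6 tape sides opened.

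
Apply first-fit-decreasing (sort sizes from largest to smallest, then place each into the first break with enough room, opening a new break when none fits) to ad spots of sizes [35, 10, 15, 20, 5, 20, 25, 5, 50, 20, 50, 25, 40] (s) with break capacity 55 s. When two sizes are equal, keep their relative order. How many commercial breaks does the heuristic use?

6

Sorted descending: 50, 50, 40, 35, 25, 25, 20, 20, 20, 15, 10, 5, 5.
  50 → break 1 (new)  [load 50/55]
  50 → break 2 (new)  [load 50/55]
  40 → break 3 (new)  [load 40/55]
  35 → break 4 (new)  [load 35/55]
  25 → break 5 (new)  [load 25/55]
  25 → break 5  [load 50/55]
  20 → break 4  [load 55/55]
  20 → break 6 (new)  [load 20/55]
  20 → break 6  [load 40/55]
  15 → break 3  [load 55/55]
  10 → break 6  [load 50/55]
  5 → break 1  [load 55/55]
  5 → break 2  [load 55/55]
6 commercial breaks opened.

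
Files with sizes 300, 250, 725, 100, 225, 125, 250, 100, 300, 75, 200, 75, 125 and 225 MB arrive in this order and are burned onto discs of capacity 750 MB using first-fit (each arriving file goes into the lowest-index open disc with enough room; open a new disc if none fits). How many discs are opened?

  300 → disc 1 (new)  [load 300/750]
  250 → disc 1  [load 550/750]
  725 → disc 2 (new)  [load 725/750]
  100 → disc 1  [load 650/750]
  225 → disc 3 (new)  [load 225/750]
  125 → disc 3  [load 350/750]
  250 → disc 3  [load 600/750]
  100 → disc 1  [load 750/750]
  300 → disc 4 (new)  [load 300/750]
  75 → disc 3  [load 675/750]
  200 → disc 4  [load 500/750]
  75 → disc 3  [load 750/750]
  125 → disc 4  [load 625/750]
  225 → disc 5 (new)  [load 225/750]
5 discs opened.

5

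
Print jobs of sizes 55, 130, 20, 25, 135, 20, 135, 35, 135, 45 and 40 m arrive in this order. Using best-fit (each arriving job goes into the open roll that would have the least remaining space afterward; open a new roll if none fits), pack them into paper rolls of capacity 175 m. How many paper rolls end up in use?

  55 → roll 1 (new)  [load 55/175]
  130 → roll 2 (new)  [load 130/175]
  20 → roll 2  [load 150/175]
  25 → roll 2  [load 175/175]
  135 → roll 3 (new)  [load 135/175]
  20 → roll 3  [load 155/175]
  135 → roll 4 (new)  [load 135/175]
  35 → roll 4  [load 170/175]
  135 → roll 5 (new)  [load 135/175]
  45 → roll 1  [load 100/175]
  40 → roll 5  [load 175/175]
5 paper rolls opened.

5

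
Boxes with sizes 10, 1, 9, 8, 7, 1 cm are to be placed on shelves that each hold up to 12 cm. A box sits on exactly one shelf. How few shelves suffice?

4

Total = 10 + 9 + 8 + 7 + 1 + 1 = 36 cm.
Lower bound: ⌈36/12⌉ = 3 shelves.
Also, 4 boxes each exceed 6 cm, and no two of those can share a shelf, so at least 4 shelves are needed.
A packing using 4 shelves:
  shelf 1: 10 + 1 + 1 = 12
  shelf 2: 9 = 9
  shelf 3: 8 = 8
  shelf 4: 7 = 7
This matches the lower bound, so 4 is optimal.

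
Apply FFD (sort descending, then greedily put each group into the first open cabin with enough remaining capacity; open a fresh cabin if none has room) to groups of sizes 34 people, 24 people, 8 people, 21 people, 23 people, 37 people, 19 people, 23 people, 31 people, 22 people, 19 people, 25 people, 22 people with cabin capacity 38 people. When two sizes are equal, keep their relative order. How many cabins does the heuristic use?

11

Sorted descending: 37, 34, 31, 25, 24, 23, 23, 22, 22, 21, 19, 19, 8.
  37 → cabin 1 (new)  [load 37/38]
  34 → cabin 2 (new)  [load 34/38]
  31 → cabin 3 (new)  [load 31/38]
  25 → cabin 4 (new)  [load 25/38]
  24 → cabin 5 (new)  [load 24/38]
  23 → cabin 6 (new)  [load 23/38]
  23 → cabin 7 (new)  [load 23/38]
  22 → cabin 8 (new)  [load 22/38]
  22 → cabin 9 (new)  [load 22/38]
  21 → cabin 10 (new)  [load 21/38]
  19 → cabin 11 (new)  [load 19/38]
  19 → cabin 11  [load 38/38]
  8 → cabin 4  [load 33/38]
11 cabins opened.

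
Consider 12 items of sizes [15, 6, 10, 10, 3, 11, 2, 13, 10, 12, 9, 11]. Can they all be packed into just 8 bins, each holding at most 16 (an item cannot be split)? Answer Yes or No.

No

Total = 112; ⌈112/16⌉ = 7.
9 items each exceed half the capacity and cannot share a bin, forcing at least 9 bins.
At least 9 bins are required, but only 8 are allowed.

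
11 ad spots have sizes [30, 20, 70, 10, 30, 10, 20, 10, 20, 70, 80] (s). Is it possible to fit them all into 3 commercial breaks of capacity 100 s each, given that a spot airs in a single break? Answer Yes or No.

No

Total = 370 s; ⌈370/100⌉ = 4.
At least 4 commercial breaks are required, but only 3 are allowed.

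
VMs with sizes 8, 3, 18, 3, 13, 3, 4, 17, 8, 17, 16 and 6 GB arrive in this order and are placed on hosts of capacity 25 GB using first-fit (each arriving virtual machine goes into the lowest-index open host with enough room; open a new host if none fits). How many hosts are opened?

  8 → host 1 (new)  [load 8/25]
  3 → host 1  [load 11/25]
  18 → host 2 (new)  [load 18/25]
  3 → host 1  [load 14/25]
  13 → host 3 (new)  [load 13/25]
  3 → host 1  [load 17/25]
  4 → host 1  [load 21/25]
  17 → host 4 (new)  [load 17/25]
  8 → host 3  [load 21/25]
  17 → host 5 (new)  [load 17/25]
  16 → host 6 (new)  [load 16/25]
  6 → host 2  [load 24/25]
6 hosts opened.

6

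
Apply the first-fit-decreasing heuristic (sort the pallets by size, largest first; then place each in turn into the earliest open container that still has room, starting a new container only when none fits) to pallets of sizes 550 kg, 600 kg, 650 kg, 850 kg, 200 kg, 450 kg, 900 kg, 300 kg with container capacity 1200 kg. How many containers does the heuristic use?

4

Sorted descending: 900, 850, 650, 600, 550, 450, 300, 200.
  900 → container 1 (new)  [load 900/1200]
  850 → container 2 (new)  [load 850/1200]
  650 → container 3 (new)  [load 650/1200]
  600 → container 4 (new)  [load 600/1200]
  550 → container 3  [load 1200/1200]
  450 → container 4  [load 1050/1200]
  300 → container 1  [load 1200/1200]
  200 → container 2  [load 1050/1200]
4 containers opened.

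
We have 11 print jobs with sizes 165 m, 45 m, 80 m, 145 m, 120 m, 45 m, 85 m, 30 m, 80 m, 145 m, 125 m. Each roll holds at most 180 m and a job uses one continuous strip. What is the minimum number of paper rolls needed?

7

Total = 165 + 145 + 145 + 125 + 120 + 85 + 80 + 80 + 45 + 45 + 30 = 1065 m.
Lower bound: ⌈1065/180⌉ = 6 paper rolls.
A packing using 7 paper rolls:
  roll 1: 165 = 165
  roll 2: 145 + 30 = 175
  roll 3: 145 = 145
  roll 4: 125 + 45 = 170
  roll 5: 120 + 45 = 165
  roll 6: 85 + 80 = 165
  roll 7: 80 = 80
No arrangement into 6 paper rolls stays within capacity, so 7 is optimal.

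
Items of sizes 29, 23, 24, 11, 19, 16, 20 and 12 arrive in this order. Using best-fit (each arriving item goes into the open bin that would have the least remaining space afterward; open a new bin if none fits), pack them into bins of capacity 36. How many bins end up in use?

  29 → bin 1 (new)  [load 29/36]
  23 → bin 2 (new)  [load 23/36]
  24 → bin 3 (new)  [load 24/36]
  11 → bin 3  [load 35/36]
  19 → bin 4 (new)  [load 19/36]
  16 → bin 4  [load 35/36]
  20 → bin 5 (new)  [load 20/36]
  12 → bin 2  [load 35/36]
5 bins opened.

5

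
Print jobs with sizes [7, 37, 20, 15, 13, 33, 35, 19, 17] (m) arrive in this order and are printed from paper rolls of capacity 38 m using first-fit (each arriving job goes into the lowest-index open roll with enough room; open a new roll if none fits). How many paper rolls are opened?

6

  7 → roll 1 (new)  [load 7/38]
  37 → roll 2 (new)  [load 37/38]
  20 → roll 1  [load 27/38]
  15 → roll 3 (new)  [load 15/38]
  13 → roll 3  [load 28/38]
  33 → roll 4 (new)  [load 33/38]
  35 → roll 5 (new)  [load 35/38]
  19 → roll 6 (new)  [load 19/38]
  17 → roll 6  [load 36/38]
6 paper rolls opened.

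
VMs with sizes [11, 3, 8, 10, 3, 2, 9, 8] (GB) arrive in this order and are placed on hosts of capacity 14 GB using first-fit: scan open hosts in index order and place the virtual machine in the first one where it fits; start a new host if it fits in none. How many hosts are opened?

  11 → host 1 (new)  [load 11/14]
  3 → host 1  [load 14/14]
  8 → host 2 (new)  [load 8/14]
  10 → host 3 (new)  [load 10/14]
  3 → host 2  [load 11/14]
  2 → host 2  [load 13/14]
  9 → host 4 (new)  [load 9/14]
  8 → host 5 (new)  [load 8/14]
5 hosts opened.

5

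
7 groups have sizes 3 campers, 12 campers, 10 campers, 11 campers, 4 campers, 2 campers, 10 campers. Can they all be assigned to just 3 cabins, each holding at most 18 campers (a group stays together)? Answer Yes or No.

No

Total = 52 campers; ⌈52/18⌉ = 3.
4 groups each exceed half the capacity and cannot share a cabin, forcing at least 4 cabins.
At least 4 cabins are required, but only 3 are allowed.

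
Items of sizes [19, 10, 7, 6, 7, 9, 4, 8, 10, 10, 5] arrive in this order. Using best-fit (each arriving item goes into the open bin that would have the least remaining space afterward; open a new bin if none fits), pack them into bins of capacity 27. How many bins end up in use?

  19 → bin 1 (new)  [load 19/27]
  10 → bin 2 (new)  [load 10/27]
  7 → bin 1  [load 26/27]
  6 → bin 2  [load 16/27]
  7 → bin 2  [load 23/27]
  9 → bin 3 (new)  [load 9/27]
  4 → bin 2  [load 27/27]
  8 → bin 3  [load 17/27]
  10 → bin 3  [load 27/27]
  10 → bin 4 (new)  [load 10/27]
  5 → bin 4  [load 15/27]
4 bins opened.

4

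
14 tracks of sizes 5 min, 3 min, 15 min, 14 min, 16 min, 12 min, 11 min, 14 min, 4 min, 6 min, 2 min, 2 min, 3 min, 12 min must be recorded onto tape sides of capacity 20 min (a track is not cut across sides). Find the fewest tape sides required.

Total = 16 + 15 + 14 + 14 + 12 + 12 + 11 + 6 + 5 + 4 + 3 + 3 + 2 + 2 = 119 min.
Lower bound: ⌈119/20⌉ = 6 tape sides.
Also, 7 tracks each exceed 10 min, and no two of those can share a side, so at least 7 tape sides are needed.
A packing using 7 tape sides:
  side 1: 16 + 4 = 20
  side 2: 15 + 5 = 20
  side 3: 14 + 6 = 20
  side 4: 14 + 3 + 3 = 20
  side 5: 12 + 2 + 2 = 16
  side 6: 12 = 12
  side 7: 11 = 11
This matches the lower bound, so 7 is optimal.

7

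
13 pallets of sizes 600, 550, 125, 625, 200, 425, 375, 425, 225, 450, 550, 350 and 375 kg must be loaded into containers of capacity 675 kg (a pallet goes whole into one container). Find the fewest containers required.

Total = 625 + 600 + 550 + 550 + 450 + 425 + 425 + 375 + 375 + 350 + 225 + 200 + 125 = 5275 kg.
Lower bound: ⌈5275/675⌉ = 8 containers.
Also, 10 pallets each exceed 675/2 kg, and no two of those can share a container, so at least 10 containers are needed.
A packing using 10 containers:
  container 1: 625 = 625
  container 2: 600 = 600
  container 3: 550 + 125 = 675
  container 4: 550 = 550
  container 5: 450 + 225 = 675
  container 6: 425 + 200 = 625
  container 7: 425 = 425
  container 8: 375 = 375
  container 9: 375 = 375
  container 10: 350 = 350
This matches the lower bound, so 10 is optimal.

10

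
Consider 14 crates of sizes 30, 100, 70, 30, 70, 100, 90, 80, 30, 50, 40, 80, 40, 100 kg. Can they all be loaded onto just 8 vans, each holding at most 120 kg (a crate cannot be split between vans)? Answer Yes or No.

No

Total = 910 kg; ⌈910/120⌉ = 8.
The bound of 8 does not rule out 8, but exhaustive search shows no assignment into 8 vans of capacity 120 kg exists — the minimum is 9.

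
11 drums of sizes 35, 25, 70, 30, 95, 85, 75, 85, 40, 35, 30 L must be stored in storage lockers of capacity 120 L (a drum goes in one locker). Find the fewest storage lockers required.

6

Total = 95 + 85 + 85 + 75 + 70 + 40 + 35 + 35 + 30 + 30 + 25 = 605 L.
Lower bound: ⌈605/120⌉ = 6 storage lockers.
A packing using 6 storage lockers:
  locker 1: 95 + 25 = 120
  locker 2: 85 + 35 = 120
  locker 3: 85 + 35 = 120
  locker 4: 75 + 40 = 115
  locker 5: 70 + 30 = 100
  locker 6: 30 = 30
This matches the lower bound, so 6 is optimal.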